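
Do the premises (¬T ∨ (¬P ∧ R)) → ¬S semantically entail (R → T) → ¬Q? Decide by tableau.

No

Initial set: {T ((¬T ∨ (¬P ∧ R)) → ¬S); F ((R → T) → ¬Q)}.
F ((R → T) → ¬Q): α-rule — add T (R → T), F ¬Q.
T ((¬T ∨ (¬P ∧ R)) → ¬S): β-rule — branch into F (¬T ∨ (¬P ∧ R))  //  T ¬S.
  branch 1 (add F (¬T ∨ (¬P ∧ R))):
    F (¬T ∨ (¬P ∧ R)): α-rule — add F ¬T, F (¬P ∧ R).
    T (R → T): β-rule — branch into F R  //  T T.
      branch 1.1 (add F R):
        F (¬P ∧ R): β-rule — branch into F ¬P  //  F R.
          branch 1.1.1 (add F ¬P):
            ○ open, literals {P=T, Q=T, R=F, T=T}.
          branch 1.1.2 (add F R):
            ○ open, literals {Q=T, R=F, T=T}.
      branch 1.2 (add T T):
        F (¬P ∧ R): β-rule — branch into F ¬P  //  F R.
          branch 1.2.1 (add F ¬P):
            ○ open, literals {P=T, Q=T, T=T}.
          branch 1.2.2 (add F R):
            ○ open, literals {Q=T, R=F, T=T}.
  branch 2 (add T ¬S):
    T (R → T): β-rule — branch into F R  //  T T.
      branch 2.1 (add F R):
        ○ open, literals {Q=T, R=F, S=F}.
      branch 2.2 (add T T):
        ○ open, literals {Q=T, S=F, T=T}.
0 branches closed, 6 open.
An open branch gives a countermodel: P=T, Q=T, R=F, T=T (unmentioned atoms arbitrary); the premises hold there but the conclusion fails.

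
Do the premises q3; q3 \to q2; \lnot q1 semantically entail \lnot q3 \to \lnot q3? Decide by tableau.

Yes

Initial set: {q3; (q3 \to q2); \lnot q1; \lnot (\lnot q3 \to \lnot q3)}.
\lnot (\lnot q3 \to \lnot q3): α-rule — add \lnot q3, \lnot \lnot q3.
× closes — contains both q3 and \lnot q3.
All 1 branch closes.
Every branch closed, so the premises entail the conclusion.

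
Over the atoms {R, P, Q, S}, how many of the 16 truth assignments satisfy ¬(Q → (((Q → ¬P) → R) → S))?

3

Initial set: {¬(Q → (((Q → ¬P) → R) → S))}.
¬(Q → (((Q → ¬P) → R) → S)): α-rule — add Q, ¬(((Q → ¬P) → R) → S).
¬(((Q → ¬P) → R) → S): α-rule — add ((Q → ¬P) → R), ¬S.
((Q → ¬P) → R): β-rule — branch into ¬(Q → ¬P)  //  R.
  branch 1 (add ¬(Q → ¬P)):
    ¬(Q → ¬P): α-rule — add Q, ¬¬P.
    ○ open, literals {P=1, Q=1, S=0}.
  branch 2 (add R):
    ○ open, literals {Q=1, R=1, S=0}.
0 branches closed, 2 open.
Each open branch fixes some atoms; the unmentioned ones are free. Counting distinct full assignments: branch {P=1, Q=1, S=0} (R) contributes 2 new; branch {Q=1, R=1, S=0} (P) contributes 1 new. Total: 3.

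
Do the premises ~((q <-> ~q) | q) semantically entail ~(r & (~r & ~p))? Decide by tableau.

Yes

Initial set: {~((q <-> ~q) | q); ~~(r & (~r & ~p))}.
~((q <-> ~q) | q): α-rule — add ~(q <-> ~q), ~q.
~~(r & (~r & ~p)): α-rule — add r, (~r & ~p).
(~r & ~p): α-rule — add ~r, ~p.
× closes — contains both r and ~r.
All 1 branch closes.
Every branch closed, so the premises entail the conclusion.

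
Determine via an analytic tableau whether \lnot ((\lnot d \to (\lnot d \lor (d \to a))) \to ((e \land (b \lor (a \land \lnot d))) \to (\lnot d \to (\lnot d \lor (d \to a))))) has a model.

Unsatisfiable

Initial set: {T \lnot ((\lnot d \to (\lnot d \lor (d \to a))) \to ((e \land (b \lor (a \land \lnot d))) \to (\lnot d \to (\lnot d \lor (d \to a)))))}.
T \lnot ((\lnot d \to (\lnot d \lor (d \to a))) \to ((e \land (b \lor (a \land \lnot d))) \to (\lnot d \to (\lnot d \lor (d \to a))))): α-rule — add T (\lnot d \to (\lnot d \lor (d \to a))), F ((e \land (b \lor (a \land \lnot d))) \to (\lnot d \to (\lnot d \lor (d \to a)))).
F ((e \land (b \lor (a \land \lnot d))) \to (\lnot d \to (\lnot d \lor (d \to a)))): α-rule — add T (e \land (b \lor (a \land \lnot d))), F (\lnot d \to (\lnot d \lor (d \to a))).
T (e \land (b \lor (a \land \lnot d))): α-rule — add T e, T (b \lor (a \land \lnot d)).
F (\lnot d \to (\lnot d \lor (d \to a))): α-rule — add T \lnot d, F (\lnot d \lor (d \to a)).
F (\lnot d \lor (d \to a)): α-rule — add F \lnot d, F (d \to a).
× closes — contains both d and \lnot d.
All 1 branch closes.
Every branch closed; the formula is unsatisfiable.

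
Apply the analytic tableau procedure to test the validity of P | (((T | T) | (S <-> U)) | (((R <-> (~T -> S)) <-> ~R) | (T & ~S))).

Not valid

Assume the negation and expand:
Initial set: {~(P | (((T | T) | (S <-> U)) | (((R <-> (~T -> S)) <-> ~R) | (T & ~S))))}.
~(P | (((T | T) | (S <-> U)) | (((R <-> (~T -> S)) <-> ~R) | (T & ~S)))): α-rule — add ~P, ~(((T | T) | (S <-> U)) | (((R <-> (~T -> S)) <-> ~R) | (T & ~S))).
~(((T | T) | (S <-> U)) | (((R <-> (~T -> S)) <-> ~R) | (T & ~S))): α-rule — add ~((T | T) | (S <-> U)), ~(((R <-> (~T -> S)) <-> ~R) | (T & ~S)).
~((T | T) | (S <-> U)): α-rule — add ~(T | T), ~(S <-> U).
~(((R <-> (~T -> S)) <-> ~R) | (T & ~S)): α-rule — add ~((R <-> (~T -> S)) <-> ~R), ~(T & ~S).
~(T | T): α-rule — add ~T, ~T.
~(S <-> U): β-rule — branch into S, ~U  //  ~S, U.
  branch 1 (add S, ~U):
    ~((R <-> (~T -> S)) <-> ~R): β-rule — branch into (R <-> (~T -> S)), ~~R  //  ~(R <-> (~T -> S)), ~R.
      branch 1.1 (add (R <-> (~T -> S)), ~~R):
        ~(T & ~S): β-rule — branch into ~T  //  ~~S.
          branch 1.1.1 (add ~T):
            (R <-> (~T -> S)): β-rule — branch into R, (~T -> S)  //  ~R, ~(~T -> S).
              branch 1.1.1.1 (add R, (~T -> S)):
                (~T -> S): β-rule — branch into ~~T  //  S.
                  branch 1.1.1.1.1 (add ~~T):
                    × closes — contains both T and ~T.
                  branch 1.1.1.1.2 (add S):
                    ○ open, literals {P=false, R=true, S=true, T=false, U=false}.
              branch 1.1.1.2 (add ~R, ~(~T -> S)):
                × closes — contains both R and ~R.
          branch 1.1.2 (add ~~S):
            (R <-> (~T -> S)): β-rule — branch into R, (~T -> S)  //  ~R, ~(~T -> S).
              branch 1.1.2.1 (add R, (~T -> S)):
                (~T -> S): β-rule — branch into ~~T  //  S.
                  branch 1.1.2.1.1 (add ~~T):
                    × closes — contains both T and ~T.
                  branch 1.1.2.1.2 (add S):
                    ○ open, literals {P=false, R=true, S=true, T=false, U=false}.
              branch 1.1.2.2 (add ~R, ~(~T -> S)):
                × closes — contains both R and ~R.
      branch 1.2 (add ~(R <-> (~T -> S)), ~R):
        ~(T & ~S): β-rule — branch into ~T  //  ~~S.
          branch 1.2.1 (add ~T):
            ~(R <-> (~T -> S)): β-rule — branch into R, ~(~T -> S)  //  ~R, (~T -> S).
              branch 1.2.1.1 (add R, ~(~T -> S)):
                × closes — contains both R and ~R.
              branch 1.2.1.2 (add ~R, (~T -> S)):
                (~T -> S): β-rule — branch into ~~T  //  S.
                  branch 1.2.1.2.1 (add ~~T):
                    × closes — contains both T and ~T.
                  branch 1.2.1.2.2 (add S):
                    ○ open, literals {P=false, R=false, S=true, T=false, U=false}.
          branch 1.2.2 (add ~~S):
            ~(R <-> (~T -> S)): β-rule — branch into R, ~(~T -> S)  //  ~R, (~T -> S).
              branch 1.2.2.1 (add R, ~(~T -> S)):
                × closes — contains both R and ~R.
              branch 1.2.2.2 (add ~R, (~T -> S)):
                (~T -> S): β-rule — branch into ~~T  //  S.
                  branch 1.2.2.2.1 (add ~~T):
                    × closes — contains both T and ~T.
                  branch 1.2.2.2.2 (add S):
                    ○ open, literals {P=false, R=false, S=true, T=false, U=false}.
  branch 2 (add ~S, U):
    ~((R <-> (~T -> S)) <-> ~R): β-rule — branch into (R <-> (~T -> S)), ~~R  //  ~(R <-> (~T -> S)), ~R.
      branch 2.1 (add (R <-> (~T -> S)), ~~R):
        ~(T & ~S): β-rule — branch into ~T  //  ~~S.
          branch 2.1.1 (add ~T):
            (R <-> (~T -> S)): β-rule — branch into R, (~T -> S)  //  ~R, ~(~T -> S).
              branch 2.1.1.1 (add R, (~T -> S)):
                (~T -> S): β-rule — branch into ~~T  //  S.
                  branch 2.1.1.1.1 (add ~~T):
                    × closes — contains both T and ~T.
                  branch 2.1.1.1.2 (add S):
                    × closes — contains both S and ~S.
              branch 2.1.1.2 (add ~R, ~(~T -> S)):
                × closes — contains both R and ~R.
          branch 2.1.2 (add ~~S):
            × closes — contains both S and ~S.
      branch 2.2 (add ~(R <-> (~T -> S)), ~R):
        ~(T & ~S): β-rule — branch into ~T  //  ~~S.
          branch 2.2.1 (add ~T):
            ~(R <-> (~T -> S)): β-rule — branch into R, ~(~T -> S)  //  ~R, (~T -> S).
              branch 2.2.1.1 (add R, ~(~T -> S)):
                × closes — contains both R and ~R.
              branch 2.2.1.2 (add ~R, (~T -> S)):
                (~T -> S): β-rule — branch into ~~T  //  S.
                  branch 2.2.1.2.1 (add ~~T):
                    × closes — contains both T and ~T.
                  branch 2.2.1.2.2 (add S):
                    × closes — contains both S and ~S.
          branch 2.2.2 (add ~~S):
            × closes — contains both S and ~S.
16 branches closed, 4 open.
An open branch gives a countermodel: P=false, R=true, S=true, T=false, U=false (unmentioned atoms arbitrary); under it the original formula is false.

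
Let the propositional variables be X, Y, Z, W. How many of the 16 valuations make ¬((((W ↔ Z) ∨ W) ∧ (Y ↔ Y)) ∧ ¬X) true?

Initial set: {¬((((W ↔ Z) ∨ W) ∧ (Y ↔ Y)) ∧ ¬X)}.
¬((((W ↔ Z) ∨ W) ∧ (Y ↔ Y)) ∧ ¬X): β-rule — branch into ¬(((W ↔ Z) ∨ W) ∧ (Y ↔ Y))  //  ¬¬X.
  branch 1 (add ¬(((W ↔ Z) ∨ W) ∧ (Y ↔ Y))):
    ¬(((W ↔ Z) ∨ W) ∧ (Y ↔ Y)): β-rule — branch into ¬((W ↔ Z) ∨ W)  //  ¬(Y ↔ Y).
      branch 1.1 (add ¬((W ↔ Z) ∨ W)):
        ¬((W ↔ Z) ∨ W): α-rule — add ¬(W ↔ Z), ¬W.
        ¬(W ↔ Z): β-rule — branch into W, ¬Z  //  ¬W, Z.
          branch 1.1.1 (add W, ¬Z):
            × closes — contains both W and ¬W.
          branch 1.1.2 (add ¬W, Z):
            ○ open, literals {W=0, Z=1}.
      branch 1.2 (add ¬(Y ↔ Y)):
        ¬(Y ↔ Y): β-rule — branch into Y, ¬Y  //  ¬Y, Y.
          branch 1.2.1 (add Y, ¬Y):
            × closes — contains both Y and ¬Y.
          branch 1.2.2 (add ¬Y, Y):
            × closes — contains both Y and ¬Y.
  branch 2 (add ¬¬X):
    ○ open, literals {X=1}.
3 branches closed, 2 open.
Each open branch fixes some atoms; the unmentioned ones are free. Counting distinct full assignments: branch {W=0, Z=1} (X, Y) contributes 4 new; branch {X=1} (Y, Z, W) contributes 6 new. Total: 10.

10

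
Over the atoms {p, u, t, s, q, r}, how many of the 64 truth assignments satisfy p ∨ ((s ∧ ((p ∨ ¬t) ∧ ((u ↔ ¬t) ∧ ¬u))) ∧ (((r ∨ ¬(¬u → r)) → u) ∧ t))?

Initial set: {T (p ∨ ((s ∧ ((p ∨ ¬t) ∧ ((u ↔ ¬t) ∧ ¬u))) ∧ (((r ∨ ¬(¬u → r)) → u) ∧ t)))}.
T (p ∨ ((s ∧ ((p ∨ ¬t) ∧ ((u ↔ ¬t) ∧ ¬u))) ∧ (((r ∨ ¬(¬u → r)) → u) ∧ t))): β-rule — branch into T p  //  T ((s ∧ ((p ∨ ¬t) ∧ ((u ↔ ¬t) ∧ ¬u))) ∧ (((r ∨ ¬(¬u → r)) → u) ∧ t)).
  branch 1 (add T p):
    ○ open, literals {p=true}.
  branch 2 (add T ((s ∧ ((p ∨ ¬t) ∧ ((u ↔ ¬t) ∧ ¬u))) ∧ (((r ∨ ¬(¬u → r)) → u) ∧ t))):
    T ((s ∧ ((p ∨ ¬t) ∧ ((u ↔ ¬t) ∧ ¬u))) ∧ (((r ∨ ¬(¬u → r)) → u) ∧ t)): α-rule — add T (s ∧ ((p ∨ ¬t) ∧ ((u ↔ ¬t) ∧ ¬u))), T (((r ∨ ¬(¬u → r)) → u) ∧ t).
    T (s ∧ ((p ∨ ¬t) ∧ ((u ↔ ¬t) ∧ ¬u))): α-rule — add T s, T ((p ∨ ¬t) ∧ ((u ↔ ¬t) ∧ ¬u)).
    T (((r ∨ ¬(¬u → r)) → u) ∧ t): α-rule — add T ((r ∨ ¬(¬u → r)) → u), T t.
    T ((p ∨ ¬t) ∧ ((u ↔ ¬t) ∧ ¬u)): α-rule — add T (p ∨ ¬t), T ((u ↔ ¬t) ∧ ¬u).
    T ((u ↔ ¬t) ∧ ¬u): α-rule — add T (u ↔ ¬t), T ¬u.
    T ((r ∨ ¬(¬u → r)) → u): β-rule — branch into F (r ∨ ¬(¬u → r))  //  T u.
      branch 2.1 (add F (r ∨ ¬(¬u → r))):
        F (r ∨ ¬(¬u → r)): α-rule — add F r, F ¬(¬u → r).
        T (p ∨ ¬t): β-rule — branch into T p  //  T ¬t.
          branch 2.1.1 (add T p):
            T (u ↔ ¬t): β-rule — branch into T u, T ¬t  //  F u, F ¬t.
              branch 2.1.1.1 (add T u, T ¬t):
                × closes — contains both u and ¬u.
              branch 2.1.1.2 (add F u, F ¬t):
                F ¬(¬u → r): β-rule — branch into F ¬u  //  T r.
                  branch 2.1.1.2.1 (add F ¬u):
                    × closes — contains both u and ¬u.
                  branch 2.1.1.2.2 (add T r):
                    × closes — contains both r and ¬r.
          branch 2.1.2 (add T ¬t):
            × closes — contains both t and ¬t.
      branch 2.2 (add T u):
        × closes — contains both u and ¬u.
5 branches closed, 1 open.
Each open branch fixes some atoms; the unmentioned ones are free. Counting distinct full assignments: branch {p=true} (u, t, s, q, r) contributes 32 new. Total: 32.

32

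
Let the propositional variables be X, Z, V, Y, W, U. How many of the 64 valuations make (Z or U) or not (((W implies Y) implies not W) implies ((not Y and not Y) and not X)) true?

Initial set: {((Z or U) or not (((W implies Y) implies not W) implies ((not Y and not Y) and not X)))}.
((Z or U) or not (((W implies Y) implies not W) implies ((not Y and not Y) and not X))): β-rule — branch into (Z or U)  //  not (((W implies Y) implies not W) implies ((not Y and not Y) and not X)).
  branch 1 (add (Z or U)):
    (Z or U): β-rule — branch into Z  //  U.
      branch 1.1 (add Z):
        ○ open, literals {Z=T}.
      branch 1.2 (add U):
        ○ open, literals {U=T}.
  branch 2 (add not (((W implies Y) implies not W) implies ((not Y and not Y) and not X))):
    not (((W implies Y) implies not W) implies ((not Y and not Y) and not X)): α-rule — add ((W implies Y) implies not W), not ((not Y and not Y) and not X).
    ((W implies Y) implies not W): β-rule — branch into not (W implies Y)  //  not W.
      branch 2.1 (add not (W implies Y)):
        not (W implies Y): α-rule — add W, not Y.
        not ((not Y and not Y) and not X): β-rule — branch into not (not Y and not Y)  //  not not X.
          branch 2.1.1 (add not (not Y and not Y)):
            not (not Y and not Y): β-rule — branch into not not Y  //  not not Y.
              branch 2.1.1.1 (add not not Y):
                × closes — contains both Y and not Y.
              branch 2.1.1.2 (add not not Y):
                × closes — contains both Y and not Y.
          branch 2.1.2 (add not not X):
            ○ open, literals {W=T, X=T, Y=F}.
      branch 2.2 (add not W):
        not ((not Y and not Y) and not X): β-rule — branch into not (not Y and not Y)  //  not not X.
          branch 2.2.1 (add not (not Y and not Y)):
            not (not Y and not Y): β-rule — branch into not not Y  //  not not Y.
              branch 2.2.1.1 (add not not Y):
                ○ open, literals {W=F, Y=T}.
              branch 2.2.1.2 (add not not Y):
                ○ open, literals {W=F, Y=T}.
          branch 2.2.2 (add not not X):
            ○ open, literals {W=F, X=T}.
2 branches closed, 6 open.
Each open branch fixes some atoms; the unmentioned ones are free. Counting distinct full assignments: branch {Z=T} (X, V, Y, W, U) contributes 32 new; branch {U=T} (X, Z, V, Y, W) contributes 16 new; branch {W=T, X=T, Y=F} (Z, V, U) contributes 2 new; branch {W=F, Y=T} (X, Z, V, U) contributes 4 new; branch {W=F, Y=T} (X, Z, V, U) contributes 0 new; branch {W=F, X=T} (Z, V, Y, U) contributes 2 new. Total: 56.

56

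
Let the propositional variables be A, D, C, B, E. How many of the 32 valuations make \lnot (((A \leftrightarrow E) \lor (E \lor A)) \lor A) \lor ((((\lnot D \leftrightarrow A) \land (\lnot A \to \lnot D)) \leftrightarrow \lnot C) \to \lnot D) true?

24

Initial set: {(\lnot (((A \leftrightarrow E) \lor (E \lor A)) \lor A) \lor ((((\lnot D \leftrightarrow A) \land (\lnot A \to \lnot D)) \leftrightarrow \lnot C) \to \lnot D))}.
(\lnot (((A \leftrightarrow E) \lor (E \lor A)) \lor A) \lor ((((\lnot D \leftrightarrow A) \land (\lnot A \to \lnot D)) \leftrightarrow \lnot C) \to \lnot D)): β-rule — branch into \lnot (((A \leftrightarrow E) \lor (E \lor A)) \lor A)  //  ((((\lnot D \leftrightarrow A) \land (\lnot A \to \lnot D)) \leftrightarrow \lnot C) \to \lnot D).
  branch 1 (add \lnot (((A \leftrightarrow E) \lor (E \lor A)) \lor A)):
    \lnot (((A \leftrightarrow E) \lor (E \lor A)) \lor A): α-rule — add \lnot ((A \leftrightarrow E) \lor (E \lor A)), \lnot A.
    \lnot ((A \leftrightarrow E) \lor (E \lor A)): α-rule — add \lnot (A \leftrightarrow E), \lnot (E \lor A).
    \lnot (E \lor A): α-rule — add \lnot E, \lnot A.
    \lnot (A \leftrightarrow E): β-rule — branch into A, \lnot E  //  \lnot A, E.
      branch 1.1 (add A, \lnot E):
        × closes — contains both A and \lnot A.
      branch 1.2 (add \lnot A, E):
        × closes — contains both E and \lnot E.
  branch 2 (add ((((\lnot D \leftrightarrow A) \land (\lnot A \to \lnot D)) \leftrightarrow \lnot C) \to \lnot D)):
    ((((\lnot D \leftrightarrow A) \land (\lnot A \to \lnot D)) \leftrightarrow \lnot C) \to \lnot D): β-rule — branch into \lnot (((\lnot D \leftrightarrow A) \land (\lnot A \to \lnot D)) \leftrightarrow \lnot C)  //  \lnot D.
      branch 2.1 (add \lnot (((\lnot D \leftrightarrow A) \land (\lnot A \to \lnot D)) \leftrightarrow \lnot C)):
        \lnot (((\lnot D \leftrightarrow A) \land (\lnot A \to \lnot D)) \leftrightarrow \lnot C): β-rule — branch into ((\lnot D \leftrightarrow A) \land (\lnot A \to \lnot D)), \lnot \lnot C  //  \lnot ((\lnot D \leftrightarrow A) \land (\lnot A \to \lnot D)), \lnot C.
          branch 2.1.1 (add ((\lnot D \leftrightarrow A) \land (\lnot A \to \lnot D)), \lnot \lnot C):
            ((\lnot D \leftrightarrow A) \land (\lnot A \to \lnot D)): α-rule — add (\lnot D \leftrightarrow A), (\lnot A \to \lnot D).
            (\lnot D \leftrightarrow A): β-rule — branch into \lnot D, A  //  \lnot \lnot D, \lnot A.
              branch 2.1.1.1 (add \lnot D, A):
                (\lnot A \to \lnot D): β-rule — branch into \lnot \lnot A  //  \lnot D.
                  branch 2.1.1.1.1 (add \lnot \lnot A):
                    ○ open, literals {A=1, C=1, D=0}.
                  branch 2.1.1.1.2 (add \lnot D):
                    ○ open, literals {A=1, C=1, D=0}.
              branch 2.1.1.2 (add \lnot \lnot D, \lnot A):
                (\lnot A \to \lnot D): β-rule — branch into \lnot \lnot A  //  \lnot D.
                  branch 2.1.1.2.1 (add \lnot \lnot A):
                    × closes — contains both A and \lnot A.
                  branch 2.1.1.2.2 (add \lnot D):
                    × closes — contains both D and \lnot D.
          branch 2.1.2 (add \lnot ((\lnot D \leftrightarrow A) \land (\lnot A \to \lnot D)), \lnot C):
            \lnot ((\lnot D \leftrightarrow A) \land (\lnot A \to \lnot D)): β-rule — branch into \lnot (\lnot D \leftrightarrow A)  //  \lnot (\lnot A \to \lnot D).
              branch 2.1.2.1 (add \lnot (\lnot D \leftrightarrow A)):
                \lnot (\lnot D \leftrightarrow A): β-rule — branch into \lnot D, \lnot A  //  \lnot \lnot D, A.
                  branch 2.1.2.1.1 (add \lnot D, \lnot A):
                    ○ open, literals {A=0, C=0, D=0}.
                  branch 2.1.2.1.2 (add \lnot \lnot D, A):
                    ○ open, literals {A=1, C=0, D=1}.
              branch 2.1.2.2 (add \lnot (\lnot A \to \lnot D)):
                \lnot (\lnot A \to \lnot D): α-rule — add \lnot A, \lnot \lnot D.
                ○ open, literals {A=0, C=0, D=1}.
      branch 2.2 (add \lnot D):
        ○ open, literals {D=0}.
4 branches closed, 6 open.
Each open branch fixes some atoms; the unmentioned ones are free. Counting distinct full assignments: branch {A=1, C=1, D=0} (B, E) contributes 4 new; branch {A=1, C=1, D=0} (B, E) contributes 0 new; branch {A=0, C=0, D=0} (B, E) contributes 4 new; branch {A=1, C=0, D=1} (B, E) contributes 4 new; branch {A=0, C=0, D=1} (B, E) contributes 4 new; branch {D=0} (A, C, B, E) contributes 8 new. Total: 24.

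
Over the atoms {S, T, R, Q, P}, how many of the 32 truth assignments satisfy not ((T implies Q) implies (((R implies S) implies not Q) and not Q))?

Initial set: {T not ((T implies Q) implies (((R implies S) implies not Q) and not Q))}.
T not ((T implies Q) implies (((R implies S) implies not Q) and not Q)): α-rule — add T (T implies Q), F (((R implies S) implies not Q) and not Q).
T (T implies Q): β-rule — branch into F T  //  T Q.
  branch 1 (add F T):
    F (((R implies S) implies not Q) and not Q): β-rule — branch into F ((R implies S) implies not Q)  //  F not Q.
      branch 1.1 (add F ((R implies S) implies not Q)):
        F ((R implies S) implies not Q): α-rule — add T (R implies S), F not Q.
        T (R implies S): β-rule — branch into F R  //  T S.
          branch 1.1.1 (add F R):
            ○ open, literals {Q=1, R=0, T=0}.
          branch 1.1.2 (add T S):
            ○ open, literals {Q=1, S=1, T=0}.
      branch 1.2 (add F not Q):
        ○ open, literals {Q=1, T=0}.
  branch 2 (add T Q):
    F (((R implies S) implies not Q) and not Q): β-rule — branch into F ((R implies S) implies not Q)  //  F not Q.
      branch 2.1 (add F ((R implies S) implies not Q)):
        F ((R implies S) implies not Q): α-rule — add T (R implies S), F not Q.
        T (R implies S): β-rule — branch into F R  //  T S.
          branch 2.1.1 (add F R):
            ○ open, literals {Q=1, R=0}.
          branch 2.1.2 (add T S):
            ○ open, literals {Q=1, S=1}.
      branch 2.2 (add F not Q):
        ○ open, literals {Q=1}.
0 branches closed, 6 open.
Each open branch fixes some atoms; the unmentioned ones are free. Counting distinct full assignments: branch {Q=1, R=0, T=0} (S, P) contributes 4 new; branch {Q=1, S=1, T=0} (R, P) contributes 2 new; branch {Q=1, T=0} (S, R, P) contributes 2 new; branch {Q=1, R=0} (S, T, P) contributes 4 new; branch {Q=1, S=1} (T, R, P) contributes 2 new; branch {Q=1} (S, T, R, P) contributes 2 new. Total: 16.

16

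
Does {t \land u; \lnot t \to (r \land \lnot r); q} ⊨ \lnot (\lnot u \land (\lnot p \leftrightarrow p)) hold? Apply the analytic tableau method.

Initial set: {(t \land u); (\lnot t \to (r \land \lnot r)); q; \lnot \lnot (\lnot u \land (\lnot p \leftrightarrow p))}.
(t \land u): α-rule — add t, u.
\lnot \lnot (\lnot u \land (\lnot p \leftrightarrow p)): α-rule — add \lnot u, (\lnot p \leftrightarrow p).
× closes — contains both u and \lnot u.
All 1 branch closes.
Every branch closed, so the premises entail the conclusion.

Yes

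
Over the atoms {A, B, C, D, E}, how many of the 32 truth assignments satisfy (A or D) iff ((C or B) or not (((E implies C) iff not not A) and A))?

Initial set: {((A or D) iff ((C or B) or not (((E implies C) iff not not A) and A)))}.
((A or D) iff ((C or B) or not (((E implies C) iff not not A) and A))): β-rule — branch into (A or D), ((C or B) or not (((E implies C) iff not not A) and A))  //  not (A or D), not ((C or B) or not (((E implies C) iff not not A) and A)).
  branch 1 (add (A or D), ((C or B) or not (((E implies C) iff not not A) and A))):
    (A or D): β-rule — branch into A  //  D.
      branch 1.1 (add A):
        ((C or B) or not (((E implies C) iff not not A) and A)): β-rule — branch into (C or B)  //  not (((E implies C) iff not not A) and A).
          branch 1.1.1 (add (C or B)):
            (C or B): β-rule — branch into C  //  B.
              branch 1.1.1.1 (add C):
                ○ open, literals {A=true, C=true}.
              branch 1.1.1.2 (add B):
                ○ open, literals {A=true, B=true}.
          branch 1.1.2 (add not (((E implies C) iff not not A) and A)):
            not (((E implies C) iff not not A) and A): β-rule — branch into not ((E implies C) iff not not A)  //  not A.
              branch 1.1.2.1 (add not ((E implies C) iff not not A)):
                not ((E implies C) iff not not A): β-rule — branch into (E implies C), not not not A  //  not (E implies C), not not A.
                  branch 1.1.2.1.1 (add (E implies C), not not not A):
                    not not not A: drop double negation, giving not A.
                    × closes — contains both A and not A.
                  branch 1.1.2.1.2 (add not (E implies C), not not A):
                    not (E implies C): α-rule — add E, not C.
                    not not A: drop double negation, giving A.
                    ○ open, literals {A=true, C=false, E=true}.
              branch 1.1.2.2 (add not A):
                × closes — contains both A and not A.
      branch 1.2 (add D):
        ((C or B) or not (((E implies C) iff not not A) and A)): β-rule — branch into (C or B)  //  not (((E implies C) iff not not A) and A).
          branch 1.2.1 (add (C or B)):
            (C or B): β-rule — branch into C  //  B.
              branch 1.2.1.1 (add C):
                ○ open, literals {C=true, D=true}.
              branch 1.2.1.2 (add B):
                ○ open, literals {B=true, D=true}.
          branch 1.2.2 (add not (((E implies C) iff not not A) and A)):
            not (((E implies C) iff not not A) and A): β-rule — branch into not ((E implies C) iff not not A)  //  not A.
              branch 1.2.2.1 (add not ((E implies C) iff not not A)):
                not ((E implies C) iff not not A): β-rule — branch into (E implies C), not not not A  //  not (E implies C), not not A.
                  branch 1.2.2.1.1 (add (E implies C), not not not A):
                    not not not A: drop double negation, giving not A.
                    (E implies C): β-rule — branch into not E  //  C.
                      branch 1.2.2.1.1.1 (add not E):
                        ○ open, literals {A=false, D=true, E=false}.
                      branch 1.2.2.1.1.2 (add C):
                        ○ open, literals {A=false, C=true, D=true}.
                  branch 1.2.2.1.2 (add not (E implies C), not not A):
                    not (E implies C): α-rule — add E, not C.
                    not not A: drop double negation, giving A.
                    ○ open, literals {A=true, C=false, D=true, E=true}.
              branch 1.2.2.2 (add not A):
                ○ open, literals {A=false, D=true}.
  branch 2 (add not (A or D), not ((C or B) or not (((E implies C) iff not not A) and A))):
    not (A or D): α-rule — add not A, not D.
    not ((C or B) or not (((E implies C) iff not not A) and A)): α-rule — add not (C or B), not not (((E implies C) iff not not A) and A).
    not (C or B): α-rule — add not C, not B.
    not not (((E implies C) iff not not A) and A): α-rule — add ((E implies C) iff not not A), A.
    × closes — contains both A and not A.
3 branches closed, 9 open.
Each open branch fixes some atoms; the unmentioned ones are free. Counting distinct full assignments: branch {A=true, C=true} (B, D, E) contributes 8 new; branch {A=true, B=true} (C, D, E) contributes 4 new; branch {A=true, C=false, E=true} (B, D) contributes 2 new; branch {C=true, D=true} (A, B, E) contributes 4 new; branch {B=true, D=true} (A, C, E) contributes 2 new; branch {A=false, D=true, E=false} (B, C) contributes 1 new; branch {A=false, C=true, D=true} (B, E) contributes 0 new; branch {A=true, C=false, D=true, E=true} (B) contributes 0 new; branch {A=false, D=true} (B, C, E) contributes 1 new. Total: 22.

22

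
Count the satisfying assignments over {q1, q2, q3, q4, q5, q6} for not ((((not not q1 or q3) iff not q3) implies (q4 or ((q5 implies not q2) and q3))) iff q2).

32

Initial set: {not ((((not not q1 or q3) iff not q3) implies (q4 or ((q5 implies not q2) and q3))) iff q2)}.
not ((((not not q1 or q3) iff not q3) implies (q4 or ((q5 implies not q2) and q3))) iff q2): β-rule — branch into (((not not q1 or q3) iff not q3) implies (q4 or ((q5 implies not q2) and q3))), not q2  //  not (((not not q1 or q3) iff not q3) implies (q4 or ((q5 implies not q2) and q3))), q2.
  branch 1 (add (((not not q1 or q3) iff not q3) implies (q4 or ((q5 implies not q2) and q3))), not q2):
    (((not not q1 or q3) iff not q3) implies (q4 or ((q5 implies not q2) and q3))): β-rule — branch into not ((not not q1 or q3) iff not q3)  //  (q4 or ((q5 implies not q2) and q3)).
      branch 1.1 (add not ((not not q1 or q3) iff not q3)):
        not ((not not q1 or q3) iff not q3): β-rule — branch into (not not q1 or q3), not not q3  //  not (not not q1 or q3), not q3.
          branch 1.1.1 (add (not not q1 or q3), not not q3):
            (not not q1 or q3): β-rule — branch into not not q1  //  q3.
              branch 1.1.1.1 (add not not q1):
                not not q1: drop double negation, giving q1.
                ○ open, literals {q1=T, q2=F, q3=T}.
              branch 1.1.1.2 (add q3):
                ○ open, literals {q2=F, q3=T}.
          branch 1.1.2 (add not (not not q1 or q3), not q3):
            not (not not q1 or q3): α-rule — add not not not q1, not q3.
            not not not q1: drop double negation, giving not q1.
            ○ open, literals {q1=F, q2=F, q3=F}.
      branch 1.2 (add (q4 or ((q5 implies not q2) and q3))):
        (q4 or ((q5 implies not q2) and q3)): β-rule — branch into q4  //  ((q5 implies not q2) and q3).
          branch 1.2.1 (add q4):
            ○ open, literals {q2=F, q4=T}.
          branch 1.2.2 (add ((q5 implies not q2) and q3)):
            ((q5 implies not q2) and q3): α-rule — add (q5 implies not q2), q3.
            (q5 implies not q2): β-rule — branch into not q5  //  not q2.
              branch 1.2.2.1 (add not q5):
                ○ open, literals {q2=F, q3=T, q5=F}.
              branch 1.2.2.2 (add not q2):
                ○ open, literals {q2=F, q3=T}.
  branch 2 (add not (((not not q1 or q3) iff not q3) implies (q4 or ((q5 implies not q2) and q3))), q2):
    not (((not not q1 or q3) iff not q3) implies (q4 or ((q5 implies not q2) and q3))): α-rule — add ((not not q1 or q3) iff not q3), not (q4 or ((q5 implies not q2) and q3)).
    not (q4 or ((q5 implies not q2) and q3)): α-rule — add not q4, not ((q5 implies not q2) and q3).
    ((not not q1 or q3) iff not q3): β-rule — branch into (not not q1 or q3), not q3  //  not (not not q1 or q3), not not q3.
      branch 2.1 (add (not not q1 or q3), not q3):
        not ((q5 implies not q2) and q3): β-rule — branch into not (q5 implies not q2)  //  not q3.
          branch 2.1.1 (add not (q5 implies not q2)):
            not (q5 implies not q2): α-rule — add q5, not not q2.
            (not not q1 or q3): β-rule — branch into not not q1  //  q3.
              branch 2.1.1.1 (add not not q1):
                not not q1: drop double negation, giving q1.
                ○ open, literals {q1=T, q2=T, q3=F, q4=F, q5=T}.
              branch 2.1.1.2 (add q3):
                × closes — contains both q3 and not q3.
          branch 2.1.2 (add not q3):
            (not not q1 or q3): β-rule — branch into not not q1  //  q3.
              branch 2.1.2.1 (add not not q1):
                not not q1: drop double negation, giving q1.
                ○ open, literals {q1=T, q2=T, q3=F, q4=F}.
              branch 2.1.2.2 (add q3):
                × closes — contains both q3 and not q3.
      branch 2.2 (add not (not not q1 or q3), not not q3):
        not (not not q1 or q3): α-rule — add not not not q1, not q3.
        × closes — contains both q3 and not q3.
3 branches closed, 8 open.
Each open branch fixes some atoms; the unmentioned ones are free. Counting distinct full assignments: branch {q1=T, q2=F, q3=T} (q4, q5, q6) contributes 8 new; branch {q2=F, q3=T} (q1, q4, q5, q6) contributes 8 new; branch {q1=F, q2=F, q3=F} (q4, q5, q6) contributes 8 new; branch {q2=F, q4=T} (q1, q3, q5, q6) contributes 4 new; branch {q2=F, q3=T, q5=F} (q1, q4, q6) contributes 0 new; branch {q2=F, q3=T} (q1, q4, q5, q6) contributes 0 new; branch {q1=T, q2=T, q3=F, q4=F, q5=T} (q6) contributes 2 new; branch {q1=T, q2=T, q3=F, q4=F} (q5, q6) contributes 2 new. Total: 32.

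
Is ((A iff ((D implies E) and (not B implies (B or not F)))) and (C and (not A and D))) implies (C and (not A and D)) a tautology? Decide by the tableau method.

Valid

Assume the negation and expand:
Initial set: {F (((A iff ((D implies E) and (not B implies (B or not F)))) and (C and (not A and D))) implies (C and (not A and D)))}.
F (((A iff ((D implies E) and (not B implies (B or not F)))) and (C and (not A and D))) implies (C and (not A and D))): α-rule — add T ((A iff ((D implies E) and (not B implies (B or not F)))) and (C and (not A and D))), F (C and (not A and D)).
T ((A iff ((D implies E) and (not B implies (B or not F)))) and (C and (not A and D))): α-rule — add T (A iff ((D implies E) and (not B implies (B or not F)))), T (C and (not A and D)).
T (C and (not A and D)): α-rule — add T C, T (not A and D).
T (not A and D): α-rule — add T not A, T D.
F (C and (not A and D)): β-rule — branch into F C  //  F (not A and D).
  branch 1 (add F C):
    × closes — contains both C and not C.
  branch 2 (add F (not A and D)):
    T (A iff ((D implies E) and (not B implies (B or not F)))): β-rule — branch into T A, T ((D implies E) and (not B implies (B or not F)))  //  F A, F ((D implies E) and (not B implies (B or not F))).
      branch 2.1 (add T A, T ((D implies E) and (not B implies (B or not F)))):
        × closes — contains both A and not A.
      branch 2.2 (add F A, F ((D implies E) and (not B implies (B or not F)))):
        F (not A and D): β-rule — branch into F not A  //  F D.
          branch 2.2.1 (add F not A):
            × closes — contains both A and not A.
          branch 2.2.2 (add F D):
            × closes — contains both D and not D.
All 4 branches close.
Every branch closed, so the negation is unsatisfiable and the formula is valid.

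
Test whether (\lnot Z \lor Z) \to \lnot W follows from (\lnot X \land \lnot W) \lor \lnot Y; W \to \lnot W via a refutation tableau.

Initial set: {((\lnot X \land \lnot W) \lor \lnot Y); (W \to \lnot W); \lnot ((\lnot Z \lor Z) \to \lnot W)}.
\lnot ((\lnot Z \lor Z) \to \lnot W): α-rule — add (\lnot Z \lor Z), \lnot \lnot W.
((\lnot X \land \lnot W) \lor \lnot Y): β-rule — branch into (\lnot X \land \lnot W)  //  \lnot Y.
  branch 1 (add (\lnot X \land \lnot W)):
    (\lnot X \land \lnot W): α-rule — add \lnot X, \lnot W.
    × closes — contains both W and \lnot W.
  branch 2 (add \lnot Y):
    (W \to \lnot W): β-rule — branch into \lnot W  //  \lnot W.
      branch 2.1 (add \lnot W):
        × closes — contains both W and \lnot W.
      branch 2.2 (add \lnot W):
        × closes — contains both W and \lnot W.
All 3 branches close.
Every branch closed, so the premises entail the conclusion.

Yes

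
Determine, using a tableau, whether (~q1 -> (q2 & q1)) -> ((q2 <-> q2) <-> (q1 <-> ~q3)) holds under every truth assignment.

Assume the negation and expand:
Initial set: {~((~q1 -> (q2 & q1)) -> ((q2 <-> q2) <-> (q1 <-> ~q3)))}.
~((~q1 -> (q2 & q1)) -> ((q2 <-> q2) <-> (q1 <-> ~q3))): α-rule — add (~q1 -> (q2 & q1)), ~((q2 <-> q2) <-> (q1 <-> ~q3)).
(~q1 -> (q2 & q1)): β-rule — branch into ~~q1  //  (q2 & q1).
  branch 1 (add ~~q1):
    ~((q2 <-> q2) <-> (q1 <-> ~q3)): β-rule — branch into (q2 <-> q2), ~(q1 <-> ~q3)  //  ~(q2 <-> q2), (q1 <-> ~q3).
      branch 1.1 (add (q2 <-> q2), ~(q1 <-> ~q3)):
        (q2 <-> q2): β-rule — branch into q2, q2  //  ~q2, ~q2.
          branch 1.1.1 (add q2, q2):
            ~(q1 <-> ~q3): β-rule — branch into q1, ~~q3  //  ~q1, ~q3.
              branch 1.1.1.1 (add q1, ~~q3):
                ○ open, literals {q1=true, q2=true, q3=true}.
              branch 1.1.1.2 (add ~q1, ~q3):
                × closes — contains both q1 and ~q1.
          branch 1.1.2 (add ~q2, ~q2):
            ~(q1 <-> ~q3): β-rule — branch into q1, ~~q3  //  ~q1, ~q3.
              branch 1.1.2.1 (add q1, ~~q3):
                ○ open, literals {q1=true, q2=false, q3=true}.
              branch 1.1.2.2 (add ~q1, ~q3):
                × closes — contains both q1 and ~q1.
      branch 1.2 (add ~(q2 <-> q2), (q1 <-> ~q3)):
        ~(q2 <-> q2): β-rule — branch into q2, ~q2  //  ~q2, q2.
          branch 1.2.1 (add q2, ~q2):
            × closes — contains both q2 and ~q2.
          branch 1.2.2 (add ~q2, q2):
            × closes — contains both q2 and ~q2.
  branch 2 (add (q2 & q1)):
    (q2 & q1): α-rule — add q2, q1.
    ~((q2 <-> q2) <-> (q1 <-> ~q3)): β-rule — branch into (q2 <-> q2), ~(q1 <-> ~q3)  //  ~(q2 <-> q2), (q1 <-> ~q3).
      branch 2.1 (add (q2 <-> q2), ~(q1 <-> ~q3)):
        (q2 <-> q2): β-rule — branch into q2, q2  //  ~q2, ~q2.
          branch 2.1.1 (add q2, q2):
            ~(q1 <-> ~q3): β-rule — branch into q1, ~~q3  //  ~q1, ~q3.
              branch 2.1.1.1 (add q1, ~~q3):
                ○ open, literals {q1=true, q2=true, q3=true}.
              branch 2.1.1.2 (add ~q1, ~q3):
                × closes — contains both q1 and ~q1.
          branch 2.1.2 (add ~q2, ~q2):
            × closes — contains both q2 and ~q2.
      branch 2.2 (add ~(q2 <-> q2), (q1 <-> ~q3)):
        ~(q2 <-> q2): β-rule — branch into q2, ~q2  //  ~q2, q2.
          branch 2.2.1 (add q2, ~q2):
            × closes — contains both q2 and ~q2.
          branch 2.2.2 (add ~q2, q2):
            × closes — contains both q2 and ~q2.
8 branches closed, 3 open.
An open branch gives a countermodel: q1=true, q2=true, q3=true (unmentioned atoms arbitrary); under it the original formula is false.

Not valid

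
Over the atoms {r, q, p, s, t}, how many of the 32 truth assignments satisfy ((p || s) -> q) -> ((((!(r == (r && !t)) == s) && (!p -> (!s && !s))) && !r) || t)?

25

Initial set: {T (((p || s) -> q) -> ((((!(r == (r && !t)) == s) && (!p -> (!s && !s))) && !r) || t))}.
T (((p || s) -> q) -> ((((!(r == (r && !t)) == s) && (!p -> (!s && !s))) && !r) || t)): β-rule — branch into F ((p || s) -> q)  //  T ((((!(r == (r && !t)) == s) && (!p -> (!s && !s))) && !r) || t).
  branch 1 (add F ((p || s) -> q)):
    F ((p || s) -> q): α-rule — add T (p || s), F q.
    T (p || s): β-rule — branch into T p  //  T s.
      branch 1.1 (add T p):
        ○ open, literals {p=true, q=false}.
      branch 1.2 (add T s):
        ○ open, literals {q=false, s=true}.
  branch 2 (add T ((((!(r == (r && !t)) == s) && (!p -> (!s && !s))) && !r) || t)):
    T ((((!(r == (r && !t)) == s) && (!p -> (!s && !s))) && !r) || t): β-rule — branch into T (((!(r == (r && !t)) == s) && (!p -> (!s && !s))) && !r)  //  T t.
      branch 2.1 (add T (((!(r == (r && !t)) == s) && (!p -> (!s && !s))) && !r)):
        T (((!(r == (r && !t)) == s) && (!p -> (!s && !s))) && !r): α-rule — add T ((!(r == (r && !t)) == s) && (!p -> (!s && !s))), T !r.
        T ((!(r == (r && !t)) == s) && (!p -> (!s && !s))): α-rule — add T (!(r == (r && !t)) == s), T (!p -> (!s && !s)).
        T (!(r == (r && !t)) == s): β-rule — branch into T !(r == (r && !t)), T s  //  F !(r == (r && !t)), F s.
          branch 2.1.1 (add T !(r == (r && !t)), T s):
            T (!p -> (!s && !s)): β-rule — branch into F !p  //  T (!s && !s).
              branch 2.1.1.1 (add F !p):
                T !(r == (r && !t)): β-rule — branch into T r, F (r && !t)  //  F r, T (r && !t).
                  branch 2.1.1.1.1 (add T r, F (r && !t)):
                    × closes — contains both r and !r.
                  branch 2.1.1.1.2 (add F r, T (r && !t)):
                    T (r && !t): α-rule — add T r, T !t.
                    × closes — contains both r and !r.
              branch 2.1.1.2 (add T (!s && !s)):
                T (!s && !s): α-rule — add T !s, T !s.
                × closes — contains both s and !s.
          branch 2.1.2 (add F !(r == (r && !t)), F s):
            T (!p -> (!s && !s)): β-rule — branch into F !p  //  T (!s && !s).
              branch 2.1.2.1 (add F !p):
                F !(r == (r && !t)): β-rule — branch into T r, T (r && !t)  //  F r, F (r && !t).
                  branch 2.1.2.1.1 (add T r, T (r && !t)):
                    × closes — contains both r and !r.
                  branch 2.1.2.1.2 (add F r, F (r && !t)):
                    F (r && !t): β-rule — branch into F r  //  F !t.
                      branch 2.1.2.1.2.1 (add F r):
                        ○ open, literals {p=true, r=false, s=false}.
                      branch 2.1.2.1.2.2 (add F !t):
                        ○ open, literals {p=true, r=false, s=false, t=true}.
              branch 2.1.2.2 (add T (!s && !s)):
                T (!s && !s): α-rule — add T !s, T !s.
                F !(r == (r && !t)): β-rule — branch into T r, T (r && !t)  //  F r, F (r && !t).
                  branch 2.1.2.2.1 (add T r, T (r && !t)):
                    × closes — contains both r and !r.
                  branch 2.1.2.2.2 (add F r, F (r && !t)):
                    F (r && !t): β-rule — branch into F r  //  F !t.
                      branch 2.1.2.2.2.1 (add F r):
                        ○ open, literals {r=false, s=false}.
                      branch 2.1.2.2.2.2 (add F !t):
                        ○ open, literals {r=false, s=false, t=true}.
      branch 2.2 (add T t):
        ○ open, literals {t=true}.
5 branches closed, 7 open.
Each open branch fixes some atoms; the unmentioned ones are free. Counting distinct full assignments: branch {p=true, q=false} (r, s, t) contributes 8 new; branch {q=false, s=true} (r, p, t) contributes 4 new; branch {p=true, r=false, s=false} (q, t) contributes 2 new; branch {p=true, r=false, s=false, t=true} (q) contributes 0 new; branch {r=false, s=false} (q, p, t) contributes 4 new; branch {r=false, s=false, t=true} (q, p) contributes 0 new; branch {t=true} (r, q, p, s) contributes 7 new. Total: 25.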